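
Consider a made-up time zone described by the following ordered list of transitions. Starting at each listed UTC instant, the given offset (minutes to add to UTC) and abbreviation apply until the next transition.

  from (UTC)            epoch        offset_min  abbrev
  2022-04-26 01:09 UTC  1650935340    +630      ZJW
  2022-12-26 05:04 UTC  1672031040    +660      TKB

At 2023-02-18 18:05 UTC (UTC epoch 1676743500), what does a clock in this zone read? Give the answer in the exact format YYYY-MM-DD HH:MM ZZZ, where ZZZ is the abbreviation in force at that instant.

Query: 2023-02-18 18:05 UTC
Rule 2/2 (TKB, +11:00): 2022-12-26 05:04 UTC ≤ query < +∞
18·60 + 5 + 660 = 1745 min
1745 = 1·1440 + 305; 305 = 5·60 + 5 → 05:05, 2023-02-18 + 1 day = 2023-02-19
→ 2023-02-19 05:05 TKB

2023-02-19 05:05 TKB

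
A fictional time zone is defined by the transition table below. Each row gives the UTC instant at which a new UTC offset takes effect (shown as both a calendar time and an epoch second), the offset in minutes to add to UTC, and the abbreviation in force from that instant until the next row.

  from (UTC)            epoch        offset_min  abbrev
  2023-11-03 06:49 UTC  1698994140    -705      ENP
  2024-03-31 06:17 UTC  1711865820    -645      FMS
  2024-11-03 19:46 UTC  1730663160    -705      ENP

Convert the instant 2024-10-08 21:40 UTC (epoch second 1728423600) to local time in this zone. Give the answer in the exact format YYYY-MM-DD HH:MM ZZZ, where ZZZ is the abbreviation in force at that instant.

Query: 2024-10-08 21:40 UTC
Rule 2/3 (FMS, -10:45): 2024-03-31 06:17 UTC ≤ query < 2024-11-03 19:46 UTC
21·60 + 40 - 645 = 655 min
655 = 0·1440 + 655; 655 = 10·60 + 55 → 10:55, same day
→ 2024-10-08 10:55 FMS

2024-10-08 10:55 FMS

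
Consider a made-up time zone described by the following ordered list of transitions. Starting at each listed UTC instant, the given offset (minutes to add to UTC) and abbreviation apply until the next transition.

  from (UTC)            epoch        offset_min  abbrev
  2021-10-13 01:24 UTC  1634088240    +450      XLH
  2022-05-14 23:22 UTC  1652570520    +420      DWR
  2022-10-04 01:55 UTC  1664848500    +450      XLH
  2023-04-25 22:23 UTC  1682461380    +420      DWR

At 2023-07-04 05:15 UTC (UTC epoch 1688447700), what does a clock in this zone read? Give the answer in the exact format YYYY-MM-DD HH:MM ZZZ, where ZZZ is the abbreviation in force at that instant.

Query: 2023-07-04 05:15 UTC
Rule 4/4 (DWR, +07:00): 2023-04-25 22:23 UTC ≤ query < +∞
5·60 + 15 + 420 = 735 min
735 = 0·1440 + 735; 735 = 12·60 + 15 → 12:15, same day
→ 2023-07-04 12:15 DWR

2023-07-04 12:15 DWR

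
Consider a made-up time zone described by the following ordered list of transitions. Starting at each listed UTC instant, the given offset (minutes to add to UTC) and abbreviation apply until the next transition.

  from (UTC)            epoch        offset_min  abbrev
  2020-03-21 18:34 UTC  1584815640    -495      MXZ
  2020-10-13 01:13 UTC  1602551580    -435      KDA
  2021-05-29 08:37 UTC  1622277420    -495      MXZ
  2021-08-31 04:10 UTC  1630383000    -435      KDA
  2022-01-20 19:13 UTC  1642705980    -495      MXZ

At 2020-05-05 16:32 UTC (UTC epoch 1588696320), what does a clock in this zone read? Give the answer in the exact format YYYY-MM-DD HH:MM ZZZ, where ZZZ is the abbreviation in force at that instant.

Query: 2020-05-05 16:32 UTC
Rule 1/5 (MXZ, -08:15): 2020-03-21 18:34 UTC ≤ query < 2020-10-13 01:13 UTC
16·60 + 32 - 495 = 497 min
497 = 0·1440 + 497; 497 = 8·60 + 17 → 08:17, same day
→ 2020-05-05 08:17 MXZ

2020-05-05 08:17 MXZ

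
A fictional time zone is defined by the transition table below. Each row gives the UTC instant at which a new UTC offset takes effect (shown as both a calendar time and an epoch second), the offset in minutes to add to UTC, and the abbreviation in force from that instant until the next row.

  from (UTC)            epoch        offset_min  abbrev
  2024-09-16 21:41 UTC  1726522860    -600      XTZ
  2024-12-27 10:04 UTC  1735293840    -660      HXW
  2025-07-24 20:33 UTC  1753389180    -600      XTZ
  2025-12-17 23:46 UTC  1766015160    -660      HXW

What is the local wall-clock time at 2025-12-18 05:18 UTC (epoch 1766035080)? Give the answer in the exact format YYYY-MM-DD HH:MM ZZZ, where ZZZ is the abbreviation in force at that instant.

Query: 2025-12-18 05:18 UTC
Rule 4/4 (HXW, -11:00): 2025-12-17 23:46 UTC ≤ query < +∞
5·60 + 18 - 660 = -342 min
-342 = -1·1440 + 1098; 1098 = 18·60 + 18 → 18:18, 2025-12-18 - 1 day = 2025-12-17
→ 2025-12-17 18:18 HXW

2025-12-17 18:18 HXW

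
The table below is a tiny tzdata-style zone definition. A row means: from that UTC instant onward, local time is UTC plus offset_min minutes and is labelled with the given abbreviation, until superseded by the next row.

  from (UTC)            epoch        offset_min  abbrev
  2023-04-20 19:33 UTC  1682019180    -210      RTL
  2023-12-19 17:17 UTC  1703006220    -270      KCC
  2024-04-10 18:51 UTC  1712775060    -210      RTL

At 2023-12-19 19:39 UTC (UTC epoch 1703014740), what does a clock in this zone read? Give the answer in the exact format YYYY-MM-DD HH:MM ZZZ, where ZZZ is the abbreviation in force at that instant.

Query: 2023-12-19 19:39 UTC
Rule 2/3 (KCC, -04:30): 2023-12-19 17:17 UTC ≤ query < 2024-04-10 18:51 UTC
19·60 + 39 - 270 = 909 min
909 = 0·1440 + 909; 909 = 15·60 + 9 → 15:09, same day
→ 2023-12-19 15:09 KCC

2023-12-19 15:09 KCC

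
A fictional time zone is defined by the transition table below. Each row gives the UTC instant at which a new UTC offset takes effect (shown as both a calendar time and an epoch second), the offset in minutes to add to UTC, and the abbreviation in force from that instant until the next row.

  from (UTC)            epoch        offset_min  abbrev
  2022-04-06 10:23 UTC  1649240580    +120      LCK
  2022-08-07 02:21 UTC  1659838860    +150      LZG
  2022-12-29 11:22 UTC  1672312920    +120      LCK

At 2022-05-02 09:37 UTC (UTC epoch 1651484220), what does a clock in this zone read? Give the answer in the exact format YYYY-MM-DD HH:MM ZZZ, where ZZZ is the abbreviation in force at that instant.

2022-05-02 11:37 LCK

Query: 2022-05-02 09:37 UTC
Rule 1/3 (LCK, +02:00): 2022-04-06 10:23 UTC ≤ query < 2022-08-07 02:21 UTC
9·60 + 37 + 120 = 697 min
697 = 0·1440 + 697; 697 = 11·60 + 37 → 11:37, same day
→ 2022-05-02 11:37 LCK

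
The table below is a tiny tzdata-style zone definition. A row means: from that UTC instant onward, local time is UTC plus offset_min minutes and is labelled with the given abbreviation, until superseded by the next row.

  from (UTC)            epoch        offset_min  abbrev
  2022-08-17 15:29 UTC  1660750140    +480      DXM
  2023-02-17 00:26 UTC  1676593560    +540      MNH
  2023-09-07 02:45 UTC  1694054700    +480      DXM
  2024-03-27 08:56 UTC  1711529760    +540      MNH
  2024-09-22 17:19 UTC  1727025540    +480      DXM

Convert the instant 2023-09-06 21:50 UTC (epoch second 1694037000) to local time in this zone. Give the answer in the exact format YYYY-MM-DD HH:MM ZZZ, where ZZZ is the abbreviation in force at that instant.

2023-09-07 06:50 MNH

Query: 2023-09-06 21:50 UTC
Rule 2/5 (MNH, +09:00): 2023-02-17 00:26 UTC ≤ query < 2023-09-07 02:45 UTC
21·60 + 50 + 540 = 1850 min
1850 = 1·1440 + 410; 410 = 6·60 + 50 → 06:50, 2023-09-06 + 1 day = 2023-09-07
→ 2023-09-07 06:50 MNH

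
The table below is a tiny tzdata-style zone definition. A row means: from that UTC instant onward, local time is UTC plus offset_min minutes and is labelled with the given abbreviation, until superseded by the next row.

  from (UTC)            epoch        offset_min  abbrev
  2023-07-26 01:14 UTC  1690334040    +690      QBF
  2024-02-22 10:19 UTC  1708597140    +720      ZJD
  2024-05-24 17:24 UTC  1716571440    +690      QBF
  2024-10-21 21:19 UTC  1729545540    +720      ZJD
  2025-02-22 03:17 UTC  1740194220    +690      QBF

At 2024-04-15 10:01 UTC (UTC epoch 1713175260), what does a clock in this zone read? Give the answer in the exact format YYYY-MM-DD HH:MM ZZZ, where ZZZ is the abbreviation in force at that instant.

Query: 2024-04-15 10:01 UTC
Rule 2/5 (ZJD, +12:00): 2024-02-22 10:19 UTC ≤ query < 2024-05-24 17:24 UTC
10·60 + 1 + 720 = 1321 min
1321 = 0·1440 + 1321; 1321 = 22·60 + 1 → 22:01, same day
→ 2024-04-15 22:01 ZJD

2024-04-15 22:01 ZJD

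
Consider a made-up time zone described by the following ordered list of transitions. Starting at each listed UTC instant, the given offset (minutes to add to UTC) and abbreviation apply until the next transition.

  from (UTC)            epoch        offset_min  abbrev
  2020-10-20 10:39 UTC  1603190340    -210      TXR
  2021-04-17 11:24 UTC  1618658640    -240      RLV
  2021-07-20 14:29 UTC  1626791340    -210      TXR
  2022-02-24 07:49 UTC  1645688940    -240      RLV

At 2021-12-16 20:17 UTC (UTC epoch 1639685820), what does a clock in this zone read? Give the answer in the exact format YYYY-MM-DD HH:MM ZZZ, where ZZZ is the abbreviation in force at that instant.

Query: 2021-12-16 20:17 UTC
Rule 3/4 (TXR, -03:30): 2021-07-20 14:29 UTC ≤ query < 2022-02-24 07:49 UTC
20·60 + 17 - 210 = 1007 min
1007 = 0·1440 + 1007; 1007 = 16·60 + 47 → 16:47, same day
→ 2021-12-16 16:47 TXR

2021-12-16 16:47 TXR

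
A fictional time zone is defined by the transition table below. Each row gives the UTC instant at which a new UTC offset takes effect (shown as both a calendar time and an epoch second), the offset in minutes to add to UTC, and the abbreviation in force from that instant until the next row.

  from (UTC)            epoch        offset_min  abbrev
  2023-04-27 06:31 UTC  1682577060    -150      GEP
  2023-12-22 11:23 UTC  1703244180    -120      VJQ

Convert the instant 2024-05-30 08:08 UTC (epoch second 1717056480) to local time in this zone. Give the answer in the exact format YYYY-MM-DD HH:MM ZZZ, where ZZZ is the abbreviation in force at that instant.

2024-05-30 06:08 VJQ

Query: 2024-05-30 08:08 UTC
Rule 2/2 (VJQ, -02:00): 2023-12-22 11:23 UTC ≤ query < +∞
8·60 + 8 - 120 = 368 min
368 = 0·1440 + 368; 368 = 6·60 + 8 → 06:08, same day
→ 2024-05-30 06:08 VJQ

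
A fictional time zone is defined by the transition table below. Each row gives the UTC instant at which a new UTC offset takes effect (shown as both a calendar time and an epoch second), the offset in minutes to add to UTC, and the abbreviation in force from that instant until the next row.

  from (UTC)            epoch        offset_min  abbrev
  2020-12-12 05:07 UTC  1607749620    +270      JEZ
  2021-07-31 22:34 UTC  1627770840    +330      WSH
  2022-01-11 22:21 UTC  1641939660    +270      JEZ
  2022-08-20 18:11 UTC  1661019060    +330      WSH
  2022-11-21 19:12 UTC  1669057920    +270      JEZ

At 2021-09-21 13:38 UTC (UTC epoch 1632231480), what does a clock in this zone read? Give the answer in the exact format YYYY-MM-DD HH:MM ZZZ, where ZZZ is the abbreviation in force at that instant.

Query: 2021-09-21 13:38 UTC
Rule 2/5 (WSH, +05:30): 2021-07-31 22:34 UTC ≤ query < 2022-01-11 22:21 UTC
13·60 + 38 + 330 = 1148 min
1148 = 0·1440 + 1148; 1148 = 19·60 + 8 → 19:08, same day
→ 2021-09-21 19:08 WSH

2021-09-21 19:08 WSH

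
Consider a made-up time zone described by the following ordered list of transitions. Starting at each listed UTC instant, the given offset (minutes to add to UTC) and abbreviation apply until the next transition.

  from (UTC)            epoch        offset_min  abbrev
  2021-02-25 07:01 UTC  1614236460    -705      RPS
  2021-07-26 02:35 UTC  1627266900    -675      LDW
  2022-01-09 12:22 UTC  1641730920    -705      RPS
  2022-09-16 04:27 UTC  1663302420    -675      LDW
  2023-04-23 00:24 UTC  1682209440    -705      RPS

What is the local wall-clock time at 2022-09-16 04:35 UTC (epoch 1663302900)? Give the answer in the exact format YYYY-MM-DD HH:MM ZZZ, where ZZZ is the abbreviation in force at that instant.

2022-09-15 17:20 LDW

Query: 2022-09-16 04:35 UTC
Rule 4/5 (LDW, -11:15): 2022-09-16 04:27 UTC ≤ query < 2023-04-23 00:24 UTC
4·60 + 35 - 675 = -400 min
-400 = -1·1440 + 1040; 1040 = 17·60 + 20 → 17:20, 2022-09-16 - 1 day = 2022-09-15
→ 2022-09-15 17:20 LDW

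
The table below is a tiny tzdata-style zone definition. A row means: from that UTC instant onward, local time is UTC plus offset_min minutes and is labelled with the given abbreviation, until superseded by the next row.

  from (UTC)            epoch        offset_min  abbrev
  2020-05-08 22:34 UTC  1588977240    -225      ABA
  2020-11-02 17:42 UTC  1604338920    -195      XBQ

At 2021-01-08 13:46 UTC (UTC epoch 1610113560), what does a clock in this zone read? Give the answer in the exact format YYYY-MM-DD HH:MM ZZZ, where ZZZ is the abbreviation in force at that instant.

Query: 2021-01-08 13:46 UTC
Rule 2/2 (XBQ, -03:15): 2020-11-02 17:42 UTC ≤ query < +∞
13·60 + 46 - 195 = 631 min
631 = 0·1440 + 631; 631 = 10·60 + 31 → 10:31, same day
→ 2021-01-08 10:31 XBQ

2021-01-08 10:31 XBQ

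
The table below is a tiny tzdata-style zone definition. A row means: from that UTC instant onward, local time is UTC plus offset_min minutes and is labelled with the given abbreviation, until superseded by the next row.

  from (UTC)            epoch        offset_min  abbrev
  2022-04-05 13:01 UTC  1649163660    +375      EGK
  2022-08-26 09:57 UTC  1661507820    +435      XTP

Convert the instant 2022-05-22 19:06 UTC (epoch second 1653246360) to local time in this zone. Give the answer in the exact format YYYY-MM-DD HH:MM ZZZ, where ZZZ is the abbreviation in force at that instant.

Query: 2022-05-22 19:06 UTC
Rule 1/2 (EGK, +06:15): 2022-04-05 13:01 UTC ≤ query < 2022-08-26 09:57 UTC
19·60 + 6 + 375 = 1521 min
1521 = 1·1440 + 81; 81 = 1·60 + 21 → 01:21, 2022-05-22 + 1 day = 2022-05-23
→ 2022-05-23 01:21 EGK

2022-05-23 01:21 EGK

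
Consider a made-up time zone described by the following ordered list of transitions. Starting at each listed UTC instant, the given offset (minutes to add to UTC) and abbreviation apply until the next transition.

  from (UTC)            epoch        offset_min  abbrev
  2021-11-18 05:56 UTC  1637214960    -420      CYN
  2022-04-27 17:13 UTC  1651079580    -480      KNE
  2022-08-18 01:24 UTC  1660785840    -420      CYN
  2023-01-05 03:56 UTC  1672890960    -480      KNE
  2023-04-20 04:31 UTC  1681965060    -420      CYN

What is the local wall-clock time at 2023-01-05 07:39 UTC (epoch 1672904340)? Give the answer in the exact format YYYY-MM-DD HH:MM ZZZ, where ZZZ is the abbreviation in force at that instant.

2023-01-04 23:39 KNE

Query: 2023-01-05 07:39 UTC
Rule 4/5 (KNE, -08:00): 2023-01-05 03:56 UTC ≤ query < 2023-04-20 04:31 UTC
7·60 + 39 - 480 = -21 min
-21 = -1·1440 + 1419; 1419 = 23·60 + 39 → 23:39, 2023-01-05 - 1 day = 2023-01-04
→ 2023-01-04 23:39 KNE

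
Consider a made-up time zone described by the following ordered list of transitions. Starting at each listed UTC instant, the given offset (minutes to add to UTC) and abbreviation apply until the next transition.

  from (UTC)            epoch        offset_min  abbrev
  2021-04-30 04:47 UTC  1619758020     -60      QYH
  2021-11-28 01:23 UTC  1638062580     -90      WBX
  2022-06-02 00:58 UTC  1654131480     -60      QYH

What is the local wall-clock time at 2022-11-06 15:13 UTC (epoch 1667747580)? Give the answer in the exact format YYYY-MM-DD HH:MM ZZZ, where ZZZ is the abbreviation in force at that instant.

Query: 2022-11-06 15:13 UTC
Rule 3/3 (QYH, -01:00): 2022-06-02 00:58 UTC ≤ query < +∞
15·60 + 13 - 60 = 853 min
853 = 0·1440 + 853; 853 = 14·60 + 13 → 14:13, same day
→ 2022-11-06 14:13 QYH

2022-11-06 14:13 QYH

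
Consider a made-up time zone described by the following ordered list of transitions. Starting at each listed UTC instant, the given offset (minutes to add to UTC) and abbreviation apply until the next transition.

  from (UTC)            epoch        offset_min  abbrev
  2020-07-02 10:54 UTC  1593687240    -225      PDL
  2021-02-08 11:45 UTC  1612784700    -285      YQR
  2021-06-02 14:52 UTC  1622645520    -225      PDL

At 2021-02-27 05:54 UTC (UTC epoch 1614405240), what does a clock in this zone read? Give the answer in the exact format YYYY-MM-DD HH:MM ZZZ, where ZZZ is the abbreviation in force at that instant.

2021-02-27 01:09 YQR

Query: 2021-02-27 05:54 UTC
Rule 2/3 (YQR, -04:45): 2021-02-08 11:45 UTC ≤ query < 2021-06-02 14:52 UTC
5·60 + 54 - 285 = 69 min
69 = 0·1440 + 69; 69 = 1·60 + 9 → 01:09, same day
→ 2021-02-27 01:09 YQR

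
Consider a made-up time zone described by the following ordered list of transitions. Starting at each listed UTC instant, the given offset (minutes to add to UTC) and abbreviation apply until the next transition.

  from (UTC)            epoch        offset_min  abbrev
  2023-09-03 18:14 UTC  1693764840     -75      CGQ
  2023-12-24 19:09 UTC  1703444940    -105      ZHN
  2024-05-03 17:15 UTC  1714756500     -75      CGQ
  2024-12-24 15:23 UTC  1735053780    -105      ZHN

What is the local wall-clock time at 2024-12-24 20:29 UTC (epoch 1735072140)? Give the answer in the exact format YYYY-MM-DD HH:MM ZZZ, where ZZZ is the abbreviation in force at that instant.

2024-12-24 18:44 ZHN

Query: 2024-12-24 20:29 UTC
Rule 4/4 (ZHN, -01:45): 2024-12-24 15:23 UTC ≤ query < +∞
20·60 + 29 - 105 = 1124 min
1124 = 0·1440 + 1124; 1124 = 18·60 + 44 → 18:44, same day
→ 2024-12-24 18:44 ZHN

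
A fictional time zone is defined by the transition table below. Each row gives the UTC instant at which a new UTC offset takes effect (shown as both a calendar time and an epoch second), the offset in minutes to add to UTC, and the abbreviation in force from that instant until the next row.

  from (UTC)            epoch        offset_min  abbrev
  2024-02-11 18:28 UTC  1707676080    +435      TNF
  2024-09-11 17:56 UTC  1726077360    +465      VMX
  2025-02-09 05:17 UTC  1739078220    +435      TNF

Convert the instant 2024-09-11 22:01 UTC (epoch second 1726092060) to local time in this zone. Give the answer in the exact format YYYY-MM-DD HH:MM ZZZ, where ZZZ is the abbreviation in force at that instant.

2024-09-12 05:46 VMX

Query: 2024-09-11 22:01 UTC
Rule 2/3 (VMX, +07:45): 2024-09-11 17:56 UTC ≤ query < 2025-02-09 05:17 UTC
22·60 + 1 + 465 = 1786 min
1786 = 1·1440 + 346; 346 = 5·60 + 46 → 05:46, 2024-09-11 + 1 day = 2024-09-12
→ 2024-09-12 05:46 VMX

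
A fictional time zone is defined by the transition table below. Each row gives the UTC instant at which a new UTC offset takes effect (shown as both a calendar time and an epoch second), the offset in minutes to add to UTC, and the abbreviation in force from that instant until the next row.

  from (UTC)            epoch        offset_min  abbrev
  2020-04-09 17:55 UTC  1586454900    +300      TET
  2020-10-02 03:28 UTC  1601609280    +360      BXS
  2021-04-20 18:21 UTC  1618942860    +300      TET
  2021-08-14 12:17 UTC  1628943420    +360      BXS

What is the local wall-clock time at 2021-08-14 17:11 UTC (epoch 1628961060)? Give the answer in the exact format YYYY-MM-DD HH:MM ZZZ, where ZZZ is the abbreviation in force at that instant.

2021-08-14 23:11 BXS

Query: 2021-08-14 17:11 UTC
Rule 4/4 (BXS, +06:00): 2021-08-14 12:17 UTC ≤ query < +∞
17·60 + 11 + 360 = 1391 min
1391 = 0·1440 + 1391; 1391 = 23·60 + 11 → 23:11, same day
→ 2021-08-14 23:11 BXS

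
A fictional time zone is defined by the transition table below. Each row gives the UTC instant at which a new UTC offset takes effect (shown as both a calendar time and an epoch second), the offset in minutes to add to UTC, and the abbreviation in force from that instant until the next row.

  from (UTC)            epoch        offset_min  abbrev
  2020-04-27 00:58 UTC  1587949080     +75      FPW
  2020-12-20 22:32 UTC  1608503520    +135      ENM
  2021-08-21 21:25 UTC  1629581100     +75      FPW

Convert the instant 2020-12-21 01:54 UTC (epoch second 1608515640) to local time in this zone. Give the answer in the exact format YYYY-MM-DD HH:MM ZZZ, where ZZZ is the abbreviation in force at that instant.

2020-12-21 04:09 ENM

Query: 2020-12-21 01:54 UTC
Rule 2/3 (ENM, +02:15): 2020-12-20 22:32 UTC ≤ query < 2021-08-21 21:25 UTC
1·60 + 54 + 135 = 249 min
249 = 0·1440 + 249; 249 = 4·60 + 9 → 04:09, same day
→ 2020-12-21 04:09 ENM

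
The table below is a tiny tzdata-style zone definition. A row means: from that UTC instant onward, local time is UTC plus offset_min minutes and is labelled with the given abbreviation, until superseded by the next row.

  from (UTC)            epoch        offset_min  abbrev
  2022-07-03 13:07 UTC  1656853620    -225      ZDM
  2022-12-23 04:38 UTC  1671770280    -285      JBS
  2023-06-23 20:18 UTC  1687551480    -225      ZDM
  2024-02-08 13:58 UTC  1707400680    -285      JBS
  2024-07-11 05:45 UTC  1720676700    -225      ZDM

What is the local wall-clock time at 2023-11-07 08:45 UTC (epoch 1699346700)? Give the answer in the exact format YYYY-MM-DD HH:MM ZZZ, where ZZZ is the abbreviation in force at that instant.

2023-11-07 05:00 ZDM

Query: 2023-11-07 08:45 UTC
Rule 3/5 (ZDM, -03:45): 2023-06-23 20:18 UTC ≤ query < 2024-02-08 13:58 UTC
8·60 + 45 - 225 = 300 min
300 = 0·1440 + 300; 300 = 5·60 + 0 → 05:00, same day
→ 2023-11-07 05:00 ZDM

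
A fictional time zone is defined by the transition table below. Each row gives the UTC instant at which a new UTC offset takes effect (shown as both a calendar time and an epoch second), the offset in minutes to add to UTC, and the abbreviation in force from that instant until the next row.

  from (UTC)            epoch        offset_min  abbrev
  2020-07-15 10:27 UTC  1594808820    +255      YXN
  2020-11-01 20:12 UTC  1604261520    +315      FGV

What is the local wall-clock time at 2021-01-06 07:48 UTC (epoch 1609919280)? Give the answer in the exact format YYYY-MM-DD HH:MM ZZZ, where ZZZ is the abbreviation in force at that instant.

Query: 2021-01-06 07:48 UTC
Rule 2/2 (FGV, +05:15): 2020-11-01 20:12 UTC ≤ query < +∞
7·60 + 48 + 315 = 783 min
783 = 0·1440 + 783; 783 = 13·60 + 3 → 13:03, same day
→ 2021-01-06 13:03 FGV

2021-01-06 13:03 FGV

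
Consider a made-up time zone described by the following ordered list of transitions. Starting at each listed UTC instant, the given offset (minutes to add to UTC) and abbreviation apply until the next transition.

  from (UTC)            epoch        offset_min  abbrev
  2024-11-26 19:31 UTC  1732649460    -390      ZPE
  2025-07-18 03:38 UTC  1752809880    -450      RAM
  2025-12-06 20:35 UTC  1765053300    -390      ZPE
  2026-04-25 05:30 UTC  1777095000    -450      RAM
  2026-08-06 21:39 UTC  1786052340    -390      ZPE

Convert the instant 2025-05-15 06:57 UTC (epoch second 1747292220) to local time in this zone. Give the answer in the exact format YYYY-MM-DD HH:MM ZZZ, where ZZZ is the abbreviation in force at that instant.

2025-05-15 00:27 ZPE

Query: 2025-05-15 06:57 UTC
Rule 1/5 (ZPE, -06:30): 2024-11-26 19:31 UTC ≤ query < 2025-07-18 03:38 UTC
6·60 + 57 - 390 = 27 min
27 = 0·1440 + 27; 27 = 0·60 + 27 → 00:27, same day
→ 2025-05-15 00:27 ZPE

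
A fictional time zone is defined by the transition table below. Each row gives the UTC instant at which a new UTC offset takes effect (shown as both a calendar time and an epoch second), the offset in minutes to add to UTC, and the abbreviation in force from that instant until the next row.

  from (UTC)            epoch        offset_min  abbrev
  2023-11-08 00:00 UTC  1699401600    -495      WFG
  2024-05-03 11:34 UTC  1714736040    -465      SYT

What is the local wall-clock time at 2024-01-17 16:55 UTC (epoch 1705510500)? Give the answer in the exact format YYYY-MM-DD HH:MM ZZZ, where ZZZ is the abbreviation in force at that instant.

2024-01-17 08:40 WFG

Query: 2024-01-17 16:55 UTC
Rule 1/2 (WFG, -08:15): 2023-11-08 00:00 UTC ≤ query < 2024-05-03 11:34 UTC
16·60 + 55 - 495 = 520 min
520 = 0·1440 + 520; 520 = 8·60 + 40 → 08:40, same day
→ 2024-01-17 08:40 WFG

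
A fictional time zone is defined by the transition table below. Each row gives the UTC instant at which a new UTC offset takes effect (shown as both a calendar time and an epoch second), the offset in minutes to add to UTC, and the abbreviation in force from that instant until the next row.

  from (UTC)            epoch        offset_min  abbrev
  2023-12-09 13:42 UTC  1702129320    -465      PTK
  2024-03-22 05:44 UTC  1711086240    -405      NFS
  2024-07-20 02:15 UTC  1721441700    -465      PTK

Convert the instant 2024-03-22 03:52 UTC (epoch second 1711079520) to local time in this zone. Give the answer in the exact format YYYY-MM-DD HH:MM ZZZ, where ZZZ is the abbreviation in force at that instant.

2024-03-21 20:07 PTK

Query: 2024-03-22 03:52 UTC
Rule 1/3 (PTK, -07:45): 2023-12-09 13:42 UTC ≤ query < 2024-03-22 05:44 UTC
3·60 + 52 - 465 = -233 min
-233 = -1·1440 + 1207; 1207 = 20·60 + 7 → 20:07, 2024-03-22 - 1 day = 2024-03-21
→ 2024-03-21 20:07 PTK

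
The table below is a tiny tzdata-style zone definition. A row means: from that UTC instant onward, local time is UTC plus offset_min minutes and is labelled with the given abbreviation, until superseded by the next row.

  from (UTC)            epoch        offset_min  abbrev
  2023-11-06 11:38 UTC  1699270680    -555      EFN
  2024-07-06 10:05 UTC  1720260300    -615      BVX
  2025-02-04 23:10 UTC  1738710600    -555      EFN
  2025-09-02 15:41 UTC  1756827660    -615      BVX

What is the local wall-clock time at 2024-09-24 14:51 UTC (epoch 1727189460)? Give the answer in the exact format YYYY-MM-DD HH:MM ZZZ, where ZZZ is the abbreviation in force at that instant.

2024-09-24 04:36 BVX

Query: 2024-09-24 14:51 UTC
Rule 2/4 (BVX, -10:15): 2024-07-06 10:05 UTC ≤ query < 2025-02-04 23:10 UTC
14·60 + 51 - 615 = 276 min
276 = 0·1440 + 276; 276 = 4·60 + 36 → 04:36, same day
→ 2024-09-24 04:36 BVX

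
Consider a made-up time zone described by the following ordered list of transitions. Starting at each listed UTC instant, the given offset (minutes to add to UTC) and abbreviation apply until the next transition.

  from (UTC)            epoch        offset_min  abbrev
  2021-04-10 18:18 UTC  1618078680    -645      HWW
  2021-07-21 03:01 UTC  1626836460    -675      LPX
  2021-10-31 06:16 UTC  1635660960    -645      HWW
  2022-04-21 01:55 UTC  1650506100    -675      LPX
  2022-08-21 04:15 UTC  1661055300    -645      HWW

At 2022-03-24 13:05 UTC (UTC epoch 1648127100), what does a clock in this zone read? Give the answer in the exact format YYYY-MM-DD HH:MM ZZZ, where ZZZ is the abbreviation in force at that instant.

Query: 2022-03-24 13:05 UTC
Rule 3/5 (HWW, -10:45): 2021-10-31 06:16 UTC ≤ query < 2022-04-21 01:55 UTC
13·60 + 5 - 645 = 140 min
140 = 0·1440 + 140; 140 = 2·60 + 20 → 02:20, same day
→ 2022-03-24 02:20 HWW

2022-03-24 02:20 HWW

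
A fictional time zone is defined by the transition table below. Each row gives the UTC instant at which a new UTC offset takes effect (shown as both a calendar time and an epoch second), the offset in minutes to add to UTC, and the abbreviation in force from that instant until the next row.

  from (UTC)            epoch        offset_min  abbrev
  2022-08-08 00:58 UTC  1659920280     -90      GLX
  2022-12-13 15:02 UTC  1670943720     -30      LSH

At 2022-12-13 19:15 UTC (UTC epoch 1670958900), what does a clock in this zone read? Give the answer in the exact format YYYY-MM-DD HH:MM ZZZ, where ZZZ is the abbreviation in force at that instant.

Query: 2022-12-13 19:15 UTC
Rule 2/2 (LSH, -00:30): 2022-12-13 15:02 UTC ≤ query < +∞
19·60 + 15 - 30 = 1125 min
1125 = 0·1440 + 1125; 1125 = 18·60 + 45 → 18:45, same day
→ 2022-12-13 18:45 LSH

2022-12-13 18:45 LSH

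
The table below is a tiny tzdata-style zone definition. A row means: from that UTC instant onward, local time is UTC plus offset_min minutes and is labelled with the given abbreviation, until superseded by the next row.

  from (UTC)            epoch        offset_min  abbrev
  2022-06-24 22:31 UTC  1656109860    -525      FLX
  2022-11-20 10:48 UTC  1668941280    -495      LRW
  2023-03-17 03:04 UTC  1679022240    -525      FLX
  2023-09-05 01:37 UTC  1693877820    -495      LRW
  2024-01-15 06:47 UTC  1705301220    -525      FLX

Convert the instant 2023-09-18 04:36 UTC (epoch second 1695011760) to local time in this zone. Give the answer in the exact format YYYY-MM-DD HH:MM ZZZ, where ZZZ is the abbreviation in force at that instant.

Query: 2023-09-18 04:36 UTC
Rule 4/5 (LRW, -08:15): 2023-09-05 01:37 UTC ≤ query < 2024-01-15 06:47 UTC
4·60 + 36 - 495 = -219 min
-219 = -1·1440 + 1221; 1221 = 20·60 + 21 → 20:21, 2023-09-18 - 1 day = 2023-09-17
→ 2023-09-17 20:21 LRW

2023-09-17 20:21 LRW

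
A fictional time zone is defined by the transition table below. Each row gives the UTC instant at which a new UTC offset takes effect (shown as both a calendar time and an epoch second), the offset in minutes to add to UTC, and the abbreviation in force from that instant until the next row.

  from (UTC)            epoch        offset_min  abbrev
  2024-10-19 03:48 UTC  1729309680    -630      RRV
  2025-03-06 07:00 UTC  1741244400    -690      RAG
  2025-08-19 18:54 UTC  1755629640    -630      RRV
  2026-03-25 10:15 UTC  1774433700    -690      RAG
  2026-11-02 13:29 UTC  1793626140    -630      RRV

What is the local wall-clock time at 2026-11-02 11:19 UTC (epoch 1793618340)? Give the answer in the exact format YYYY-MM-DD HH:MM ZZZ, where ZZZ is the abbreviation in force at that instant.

Query: 2026-11-02 11:19 UTC
Rule 4/5 (RAG, -11:30): 2026-03-25 10:15 UTC ≤ query < 2026-11-02 13:29 UTC
11·60 + 19 - 690 = -11 min
-11 = -1·1440 + 1429; 1429 = 23·60 + 49 → 23:49, 2026-11-02 - 1 day = 2026-11-01
→ 2026-11-01 23:49 RAG

2026-11-01 23:49 RAG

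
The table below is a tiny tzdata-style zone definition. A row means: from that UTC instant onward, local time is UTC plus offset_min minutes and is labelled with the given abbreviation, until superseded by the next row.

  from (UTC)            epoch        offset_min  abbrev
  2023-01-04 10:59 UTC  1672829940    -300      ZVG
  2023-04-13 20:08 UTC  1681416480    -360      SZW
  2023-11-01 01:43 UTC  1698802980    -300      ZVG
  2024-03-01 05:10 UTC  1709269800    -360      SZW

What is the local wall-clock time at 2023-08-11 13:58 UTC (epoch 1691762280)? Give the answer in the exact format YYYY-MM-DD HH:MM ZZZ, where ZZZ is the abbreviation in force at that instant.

2023-08-11 07:58 SZW

Query: 2023-08-11 13:58 UTC
Rule 2/4 (SZW, -06:00): 2023-04-13 20:08 UTC ≤ query < 2023-11-01 01:43 UTC
13·60 + 58 - 360 = 478 min
478 = 0·1440 + 478; 478 = 7·60 + 58 → 07:58, same day
→ 2023-08-11 07:58 SZW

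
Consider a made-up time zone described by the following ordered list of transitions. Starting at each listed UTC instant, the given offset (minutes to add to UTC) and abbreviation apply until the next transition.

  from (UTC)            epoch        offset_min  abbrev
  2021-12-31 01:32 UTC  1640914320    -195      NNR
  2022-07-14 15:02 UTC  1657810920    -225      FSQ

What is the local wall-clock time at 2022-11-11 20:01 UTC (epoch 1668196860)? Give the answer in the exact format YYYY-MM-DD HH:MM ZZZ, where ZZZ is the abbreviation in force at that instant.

Query: 2022-11-11 20:01 UTC
Rule 2/2 (FSQ, -03:45): 2022-07-14 15:02 UTC ≤ query < +∞
20·60 + 1 - 225 = 976 min
976 = 0·1440 + 976; 976 = 16·60 + 16 → 16:16, same day
→ 2022-11-11 16:16 FSQ

2022-11-11 16:16 FSQ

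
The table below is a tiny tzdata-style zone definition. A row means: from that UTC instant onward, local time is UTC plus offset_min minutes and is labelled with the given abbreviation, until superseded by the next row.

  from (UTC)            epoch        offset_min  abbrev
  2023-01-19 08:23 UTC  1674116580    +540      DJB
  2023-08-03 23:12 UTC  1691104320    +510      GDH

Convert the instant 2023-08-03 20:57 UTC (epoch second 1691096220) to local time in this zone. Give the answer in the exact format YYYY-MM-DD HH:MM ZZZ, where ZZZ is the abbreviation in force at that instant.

Query: 2023-08-03 20:57 UTC
Rule 1/2 (DJB, +09:00): 2023-01-19 08:23 UTC ≤ query < 2023-08-03 23:12 UTC
20·60 + 57 + 540 = 1797 min
1797 = 1·1440 + 357; 357 = 5·60 + 57 → 05:57, 2023-08-03 + 1 day = 2023-08-04
→ 2023-08-04 05:57 DJB

2023-08-04 05:57 DJB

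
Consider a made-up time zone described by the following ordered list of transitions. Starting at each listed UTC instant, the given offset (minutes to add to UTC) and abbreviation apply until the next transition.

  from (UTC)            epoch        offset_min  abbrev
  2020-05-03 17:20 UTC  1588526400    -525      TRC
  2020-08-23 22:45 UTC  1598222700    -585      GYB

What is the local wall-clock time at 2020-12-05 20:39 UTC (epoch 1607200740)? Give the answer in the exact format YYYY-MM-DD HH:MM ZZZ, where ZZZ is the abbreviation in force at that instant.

2020-12-05 10:54 GYB

Query: 2020-12-05 20:39 UTC
Rule 2/2 (GYB, -09:45): 2020-08-23 22:45 UTC ≤ query < +∞
20·60 + 39 - 585 = 654 min
654 = 0·1440 + 654; 654 = 10·60 + 54 → 10:54, same day
→ 2020-12-05 10:54 GYB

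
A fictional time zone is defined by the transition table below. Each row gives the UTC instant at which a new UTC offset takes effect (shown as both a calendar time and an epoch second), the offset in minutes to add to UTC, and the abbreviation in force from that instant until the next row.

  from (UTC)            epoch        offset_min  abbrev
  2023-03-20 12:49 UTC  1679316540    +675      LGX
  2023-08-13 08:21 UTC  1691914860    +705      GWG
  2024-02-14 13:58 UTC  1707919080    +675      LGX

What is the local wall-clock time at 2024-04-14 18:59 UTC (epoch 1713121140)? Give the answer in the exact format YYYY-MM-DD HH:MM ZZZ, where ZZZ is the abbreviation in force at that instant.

Query: 2024-04-14 18:59 UTC
Rule 3/3 (LGX, +11:15): 2024-02-14 13:58 UTC ≤ query < +∞
18·60 + 59 + 675 = 1814 min
1814 = 1·1440 + 374; 374 = 6·60 + 14 → 06:14, 2024-04-14 + 1 day = 2024-04-15
→ 2024-04-15 06:14 LGX

2024-04-15 06:14 LGX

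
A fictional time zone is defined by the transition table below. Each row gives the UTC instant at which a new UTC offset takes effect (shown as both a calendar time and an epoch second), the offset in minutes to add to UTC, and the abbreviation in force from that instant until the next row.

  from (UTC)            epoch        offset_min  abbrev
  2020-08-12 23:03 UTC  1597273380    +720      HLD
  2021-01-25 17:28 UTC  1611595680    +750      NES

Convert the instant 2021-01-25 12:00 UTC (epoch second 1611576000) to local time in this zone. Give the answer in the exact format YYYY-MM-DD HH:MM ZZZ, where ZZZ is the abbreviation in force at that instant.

2021-01-26 00:00 HLD

Query: 2021-01-25 12:00 UTC
Rule 1/2 (HLD, +12:00): 2020-08-12 23:03 UTC ≤ query < 2021-01-25 17:28 UTC
12·60 + 0 + 720 = 1440 min
1440 = 1·1440 + 0; 0 = 0·60 + 0 → 00:00, 2021-01-25 + 1 day = 2021-01-26
→ 2021-01-26 00:00 HLD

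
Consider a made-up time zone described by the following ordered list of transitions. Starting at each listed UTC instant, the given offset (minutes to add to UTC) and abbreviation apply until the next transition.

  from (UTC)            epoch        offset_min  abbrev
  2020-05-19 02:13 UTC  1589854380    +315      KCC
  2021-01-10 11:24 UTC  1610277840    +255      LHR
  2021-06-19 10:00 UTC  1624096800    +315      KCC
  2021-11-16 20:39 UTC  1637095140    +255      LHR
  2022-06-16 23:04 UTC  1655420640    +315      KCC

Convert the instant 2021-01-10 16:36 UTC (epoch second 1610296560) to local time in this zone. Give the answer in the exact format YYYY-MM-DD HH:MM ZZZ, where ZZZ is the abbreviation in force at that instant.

Query: 2021-01-10 16:36 UTC
Rule 2/5 (LHR, +04:15): 2021-01-10 11:24 UTC ≤ query < 2021-06-19 10:00 UTC
16·60 + 36 + 255 = 1251 min
1251 = 0·1440 + 1251; 1251 = 20·60 + 51 → 20:51, same day
→ 2021-01-10 20:51 LHR

2021-01-10 20:51 LHR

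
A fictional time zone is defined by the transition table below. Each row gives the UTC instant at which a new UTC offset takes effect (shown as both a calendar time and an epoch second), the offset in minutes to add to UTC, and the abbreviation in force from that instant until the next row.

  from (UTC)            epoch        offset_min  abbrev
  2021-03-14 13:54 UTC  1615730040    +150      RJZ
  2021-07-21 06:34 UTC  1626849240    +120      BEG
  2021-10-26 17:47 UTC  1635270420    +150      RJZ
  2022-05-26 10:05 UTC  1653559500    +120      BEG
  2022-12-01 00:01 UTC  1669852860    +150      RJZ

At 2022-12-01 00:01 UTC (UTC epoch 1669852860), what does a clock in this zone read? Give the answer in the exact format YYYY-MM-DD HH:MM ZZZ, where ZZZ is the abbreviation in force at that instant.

2022-12-01 02:31 RJZ

Query: 2022-12-01 00:01 UTC
Rule 5/5 (RJZ, +02:30): 2022-12-01 00:01 UTC ≤ query < +∞
0·60 + 1 + 150 = 151 min
151 = 0·1440 + 151; 151 = 2·60 + 31 → 02:31, same day
→ 2022-12-01 02:31 RJZ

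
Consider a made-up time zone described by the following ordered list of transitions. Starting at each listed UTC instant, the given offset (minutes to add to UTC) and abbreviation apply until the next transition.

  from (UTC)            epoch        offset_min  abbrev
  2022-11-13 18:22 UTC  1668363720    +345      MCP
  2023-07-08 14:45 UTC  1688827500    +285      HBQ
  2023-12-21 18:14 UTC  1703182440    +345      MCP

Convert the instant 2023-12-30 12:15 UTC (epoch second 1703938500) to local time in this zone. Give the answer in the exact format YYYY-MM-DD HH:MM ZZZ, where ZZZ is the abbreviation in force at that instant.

2023-12-30 18:00 MCP

Query: 2023-12-30 12:15 UTC
Rule 3/3 (MCP, +05:45): 2023-12-21 18:14 UTC ≤ query < +∞
12·60 + 15 + 345 = 1080 min
1080 = 0·1440 + 1080; 1080 = 18·60 + 0 → 18:00, same day
→ 2023-12-30 18:00 MCP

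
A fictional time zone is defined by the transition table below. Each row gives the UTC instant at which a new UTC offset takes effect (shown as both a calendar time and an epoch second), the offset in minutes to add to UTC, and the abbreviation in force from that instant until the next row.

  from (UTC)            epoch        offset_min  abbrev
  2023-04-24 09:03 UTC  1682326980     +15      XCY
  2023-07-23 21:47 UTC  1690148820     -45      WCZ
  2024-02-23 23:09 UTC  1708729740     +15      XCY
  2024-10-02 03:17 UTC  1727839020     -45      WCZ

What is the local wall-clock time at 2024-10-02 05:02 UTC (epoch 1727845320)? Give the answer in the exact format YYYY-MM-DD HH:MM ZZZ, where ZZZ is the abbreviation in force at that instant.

Query: 2024-10-02 05:02 UTC
Rule 4/4 (WCZ, -00:45): 2024-10-02 03:17 UTC ≤ query < +∞
5·60 + 2 - 45 = 257 min
257 = 0·1440 + 257; 257 = 4·60 + 17 → 04:17, same day
→ 2024-10-02 04:17 WCZ

2024-10-02 04:17 WCZ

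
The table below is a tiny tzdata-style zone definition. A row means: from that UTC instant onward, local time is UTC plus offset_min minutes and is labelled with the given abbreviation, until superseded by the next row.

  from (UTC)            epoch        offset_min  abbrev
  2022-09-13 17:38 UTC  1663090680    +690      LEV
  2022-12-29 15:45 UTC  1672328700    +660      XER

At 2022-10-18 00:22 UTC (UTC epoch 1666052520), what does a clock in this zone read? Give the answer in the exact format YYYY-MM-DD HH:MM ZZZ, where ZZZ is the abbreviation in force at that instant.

Query: 2022-10-18 00:22 UTC
Rule 1/2 (LEV, +11:30): 2022-09-13 17:38 UTC ≤ query < 2022-12-29 15:45 UTC
0·60 + 22 + 690 = 712 min
712 = 0·1440 + 712; 712 = 11·60 + 52 → 11:52, same day
→ 2022-10-18 11:52 LEV

2022-10-18 11:52 LEV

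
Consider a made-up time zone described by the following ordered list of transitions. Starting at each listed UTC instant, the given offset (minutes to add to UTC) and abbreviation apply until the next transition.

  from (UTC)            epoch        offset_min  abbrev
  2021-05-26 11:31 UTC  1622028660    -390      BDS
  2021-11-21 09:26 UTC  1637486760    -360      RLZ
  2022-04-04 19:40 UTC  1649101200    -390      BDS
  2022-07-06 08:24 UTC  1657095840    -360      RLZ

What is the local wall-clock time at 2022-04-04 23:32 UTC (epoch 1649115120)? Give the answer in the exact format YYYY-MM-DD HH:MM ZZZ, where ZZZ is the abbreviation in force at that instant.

Query: 2022-04-04 23:32 UTC
Rule 3/4 (BDS, -06:30): 2022-04-04 19:40 UTC ≤ query < 2022-07-06 08:24 UTC
23·60 + 32 - 390 = 1022 min
1022 = 0·1440 + 1022; 1022 = 17·60 + 2 → 17:02, same day
→ 2022-04-04 17:02 BDS

2022-04-04 17:02 BDS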